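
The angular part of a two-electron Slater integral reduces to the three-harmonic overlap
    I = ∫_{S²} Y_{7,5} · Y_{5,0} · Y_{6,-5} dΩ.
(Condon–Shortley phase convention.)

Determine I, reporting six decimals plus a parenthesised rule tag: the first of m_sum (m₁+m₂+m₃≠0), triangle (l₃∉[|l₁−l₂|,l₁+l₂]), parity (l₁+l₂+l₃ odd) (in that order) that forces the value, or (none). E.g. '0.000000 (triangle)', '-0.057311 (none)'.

0.038107 (none)

m-sum 0 ✓  L=18 even ✓  2≤6≤12 ✓
Π(2lᵢ+1) = 15×11×13 = 2145
triangle coeff Δ(7,5,6) = 1/174594420
Σ_t [1,5]: t=1:−1/4147200 t=2:+1/207360 t=3:−1/82944 t=4:+1/207360 t=5:−1/4147200 = -1/345600
(3j)²=420/46189 [(7 5 6; 0 0 0)], sign=-1
Σ_t [1,2]: t=1:−1/14515200 t=2:+1/11612160 = 1/58060800
(3j)²=55/58786 [(7 5 6; 5 0 -5)], sign=-1
⇒ 4πI² = 24750/1356277
I = (+1)√(24750/1356277/(4π)) = 0.03810733
No selection rule forces the value: the integral is nonzero (none).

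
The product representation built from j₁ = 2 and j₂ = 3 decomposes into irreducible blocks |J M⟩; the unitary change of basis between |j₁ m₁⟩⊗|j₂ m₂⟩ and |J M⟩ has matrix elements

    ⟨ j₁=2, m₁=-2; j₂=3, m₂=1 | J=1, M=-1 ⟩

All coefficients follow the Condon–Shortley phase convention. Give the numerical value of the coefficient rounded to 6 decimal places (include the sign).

√[3·4!0!2!/7! · 0!4!4!2!0!2!] = √(2304/35)
  +(−1)^4/∏(4,0,0,0,0,2)! = 1/48  (running 1/48)
⟨..|..⟩ = √(2304/35)·(1/48) = +0.169031

+√(1/35) = +0.169031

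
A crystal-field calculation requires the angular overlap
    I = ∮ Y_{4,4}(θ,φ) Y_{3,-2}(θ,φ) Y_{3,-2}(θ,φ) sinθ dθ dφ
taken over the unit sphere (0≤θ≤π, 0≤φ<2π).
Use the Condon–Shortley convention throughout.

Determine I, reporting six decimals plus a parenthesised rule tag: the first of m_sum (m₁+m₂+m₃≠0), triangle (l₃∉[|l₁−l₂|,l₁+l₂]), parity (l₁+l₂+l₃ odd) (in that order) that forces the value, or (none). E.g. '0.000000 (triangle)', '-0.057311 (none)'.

0.214561 (none)

m-sum 0 ✓  L=10 even ✓  1≤3≤7 ✓
Π(2lᵢ+1) = 9×7×7 = 441
triangle coeff Δ(4,3,3) = 1/34650
Σ_t [1,3]: t=1:−1/72 t=2:+1/16 t=3:−1/72 = 5/144
(3j)²=2/77 [(4 3 3; 0 0 0)], sign=-1
Σ_t [0,0]: t=0:+1/576 = 1/576
(3j)²=5/99 [(4 3 3; 4 -2 -2)], sign=-1
⇒ 4πI² = 70/121
I = (+1)√(70/121/(4π)) = 0.21456131
No selection rule forces the value: the integral is nonzero (none).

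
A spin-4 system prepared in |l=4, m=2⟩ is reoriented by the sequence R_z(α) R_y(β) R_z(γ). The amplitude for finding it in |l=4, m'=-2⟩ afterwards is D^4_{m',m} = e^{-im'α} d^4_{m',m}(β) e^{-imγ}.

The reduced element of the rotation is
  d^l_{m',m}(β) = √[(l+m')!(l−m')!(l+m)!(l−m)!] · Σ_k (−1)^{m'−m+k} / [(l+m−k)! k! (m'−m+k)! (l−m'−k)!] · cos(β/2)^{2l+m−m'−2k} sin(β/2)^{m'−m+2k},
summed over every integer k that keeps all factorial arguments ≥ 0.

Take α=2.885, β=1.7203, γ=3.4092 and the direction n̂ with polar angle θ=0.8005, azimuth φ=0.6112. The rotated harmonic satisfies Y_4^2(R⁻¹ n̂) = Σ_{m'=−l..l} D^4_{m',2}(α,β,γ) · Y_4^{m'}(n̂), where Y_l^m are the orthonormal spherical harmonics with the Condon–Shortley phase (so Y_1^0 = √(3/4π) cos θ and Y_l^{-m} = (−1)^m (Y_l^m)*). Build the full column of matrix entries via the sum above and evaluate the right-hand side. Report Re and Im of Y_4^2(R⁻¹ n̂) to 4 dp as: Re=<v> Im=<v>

Re=0.1700 Im=0.2198

Need the full column D^4_{m',2} for m'=−4..4 at α=2.8850, β=1.7203, γ=3.4092.
cos(β/2)=0.652324, sin(β/2)=0.757940
d^4_{-4,2}: single k=6 term ⇒ +0.426890;  D = +0.003932-0.426872i
d^4_{-3,2}: k∈[5..6] ⇒ +0.779382 -0.350730 = +0.428652;  D = -0.112600+0.413598i
d^4_{-2,2}: k∈[4..6] ⇒ +0.896364 -0.968095 +0.108913 = +0.037182;  D = +0.018552-0.032223i
d^4_{-1,2}: k∈[3..5] ⇒ +0.727338 -1.472893 +0.397690 = -0.347865;  D = +0.244396-0.247549i
d^4_{0,2}: k∈[2..4] ⇒ +0.419924 -1.511761 +0.765346 = -0.326490;  D = -0.280834+0.166519i
d^4_{1,2}: k∈[1..3] ⇒ +0.161627 -1.091007 +0.981929 = +0.052549;  D = -0.050522+0.014453i
d^4_{2,2}: k∈[0..2] ⇒ +0.032787 -0.531166 +0.896364 = +0.397985;  D = +0.397888-0.008767i
d^4_{3,2}: k∈[0..1] ⇒ -0.142542 +0.577307 = +0.434765;  D = -0.422859-0.101047i
d^4_{4,2}: single k=0 term ⇒ +0.234222;  D = +0.206535+0.110470i
Y_4^{m'}(θ=0.8005,φ=0.6112) and Σ D·Y over m':
  (+0.0039-0.4269i)·(-0.0900-0.0754i)  (-0.1126+0.4136i)·(-0.0837-0.3112i)  (+0.0186-0.0322i)·(+0.1408-0.3878i)  (+0.2444-0.2475i)·(+0.0763-0.0535i)  (-0.2808+0.1665i)·(-0.3509+0.0000i)  (-0.0505+0.0145i)·(-0.0763-0.0535i)  (+0.3979-0.0088i)·(+0.1408+0.3878i)  (-0.4229-0.1010i)·(+0.0837-0.3112i)  (+0.2065+0.1105i)·(-0.0900+0.0754i)
Y_4^2(R⁻¹ n̂) = +0.170001+0.219801i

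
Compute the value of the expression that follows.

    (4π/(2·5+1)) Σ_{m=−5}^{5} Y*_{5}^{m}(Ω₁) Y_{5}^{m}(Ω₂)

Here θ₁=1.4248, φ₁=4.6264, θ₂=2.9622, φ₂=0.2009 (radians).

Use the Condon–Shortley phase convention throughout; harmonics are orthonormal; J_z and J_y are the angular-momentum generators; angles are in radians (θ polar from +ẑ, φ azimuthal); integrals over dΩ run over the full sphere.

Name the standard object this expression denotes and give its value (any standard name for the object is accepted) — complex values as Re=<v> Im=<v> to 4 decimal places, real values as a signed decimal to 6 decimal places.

Legendre polynomial (addition theorem), -0.301172

This sum is the spherical-harmonic addition theorem: it equals the Legendre polynomial P_l(cos γ) of the angle γ between the two directions.
Term-by-term m-sum for l=5 (normalisation 4π/11 = 1.142397):
  term(m=-5) = -0.000037-0.000005i   from Y*(Ω₁)=-0.183386-0.399922i, Y(Ω₂)=+0.000045-0.000071i
  term(m=-4) = -0.000123+0.000273i   from Y*(Ω₁)=+0.192596-0.068987i, Y(Ω₂)=-0.001016+0.001054i
  term(m=-3) = -0.003117-0.002680i   from Y*(Ω₁)=-0.069189-0.262233i, Y(Ω₂)=+0.012488-0.008593i
  term(m=-2) = -0.019193+0.012405i   from Y*(Ω₁)=+0.222677-0.038678i, Y(Ω₂)=-0.093061+0.039543i
  term(m=-1) = -0.026054-0.088309i   from Y*(Ω₁)=-0.019407-0.225132i, Y(Ω₂)=+0.399264-0.081309i
  term(m=+0) = -0.166584+0.000000i   from Y*(Ω₁)=+0.230481-0.000000i, Y(Ω₂)=-0.722769+0.000000i
  term(m=+1) = -0.026054+0.088309i   from Y*(Ω₁)=+0.019407-0.225132i, Y(Ω₂)=-0.399264-0.081309i
  term(m=+2) = -0.019193-0.012405i   from Y*(Ω₁)=+0.222677+0.038678i, Y(Ω₂)=-0.093061-0.039543i
  term(m=+3) = -0.003117+0.002680i   from Y*(Ω₁)=+0.069189-0.262233i, Y(Ω₂)=-0.012488-0.008593i
  term(m=+4) = -0.000123-0.000273i   from Y*(Ω₁)=+0.192596+0.068987i, Y(Ω₂)=-0.001016-0.001054i
  term(m=+5) = -0.000037+0.000005i   from Y*(Ω₁)=+0.183386-0.399922i, Y(Ω₂)=-0.000045-0.000071i
Σ over m = -0.263632+0.000000i; ×(4π/11) → -0.301172+0.000000i. Real part: -0.301172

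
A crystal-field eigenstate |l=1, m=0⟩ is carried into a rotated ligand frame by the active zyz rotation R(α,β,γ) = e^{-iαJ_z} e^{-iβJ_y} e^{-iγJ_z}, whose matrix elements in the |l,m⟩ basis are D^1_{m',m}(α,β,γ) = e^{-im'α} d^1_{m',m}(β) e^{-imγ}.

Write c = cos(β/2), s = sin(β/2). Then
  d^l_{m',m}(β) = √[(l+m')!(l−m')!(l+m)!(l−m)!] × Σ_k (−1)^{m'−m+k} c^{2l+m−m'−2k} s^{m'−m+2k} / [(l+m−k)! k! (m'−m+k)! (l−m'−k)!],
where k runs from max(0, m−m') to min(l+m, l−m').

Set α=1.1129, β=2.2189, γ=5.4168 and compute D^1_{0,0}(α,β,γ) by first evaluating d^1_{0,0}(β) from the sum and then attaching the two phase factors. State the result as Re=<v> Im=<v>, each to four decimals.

Re=-0.6037 Im=0.0000

Split into d^1_{0,0}(β=2.2189) × two z-phases.
Half-angle: c=0.445154, s=0.895454. N=√(1·1·1·1)=1.000000
Admissible k: 0..1 (factorial args all ≥0)
  k=0: (−1)^0·1.0000/(1)·0.4452^2·0.8955^0 = +0.198162
  k=1: (−1)^1·1.0000/(1)·0.4452^0·0.8955^2 = -0.801838
d^1_{0,0}(2.2189) = +0.198162 -0.801838 = -0.603676
Phases: e^{-i·(0)·1.1129}=+1.000000+0.000000i, e^{-i·(0)·5.4168}=+1.000000+0.000000i ⇒ D=-0.603676+0.000000i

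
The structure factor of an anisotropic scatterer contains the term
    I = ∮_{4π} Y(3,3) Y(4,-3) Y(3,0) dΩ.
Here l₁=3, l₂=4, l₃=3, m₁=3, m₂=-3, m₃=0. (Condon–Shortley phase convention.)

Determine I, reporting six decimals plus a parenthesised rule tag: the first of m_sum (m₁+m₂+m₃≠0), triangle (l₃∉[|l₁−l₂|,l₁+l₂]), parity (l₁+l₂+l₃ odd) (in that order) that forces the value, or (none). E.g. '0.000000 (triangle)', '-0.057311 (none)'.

0.203551 (none)

Rules hold: Σm=0, L=10 even, 1≤3≤7.
N = 7·9·7 = 441
Δ = 4!·2!·4!/11! = 1/34650
Racah Σ t=1..3: t=1:−1/72 t=2:+1/16 t=3:−1/72 = 5/144
⇒ 3j(3 4 3; 0 0 0)² = 2/77, sgn -1
Racah Σ t=0..0: t=0:+1/288 = 1/288
⇒ 3j(3 4 3; 3 -3 0)² = 1/22, sgn -1
4πI² = N·(3j₀)²·(3jₘ)² = 63/121
I = +1·√(0.520661/4π) = 0.20355073
No selection rule forces the value: the integral is nonzero (none).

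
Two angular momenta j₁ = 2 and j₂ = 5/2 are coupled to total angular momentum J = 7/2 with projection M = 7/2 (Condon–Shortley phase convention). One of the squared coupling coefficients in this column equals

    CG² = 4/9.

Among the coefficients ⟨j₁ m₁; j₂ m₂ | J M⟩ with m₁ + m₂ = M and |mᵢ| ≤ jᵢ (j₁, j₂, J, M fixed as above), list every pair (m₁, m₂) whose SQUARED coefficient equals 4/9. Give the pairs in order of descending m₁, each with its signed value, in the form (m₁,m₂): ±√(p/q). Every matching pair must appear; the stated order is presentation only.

(2,3/2): +√(4/9)

Admissible pairs with m₁+m₂ = M = 7/2: (1,5/2), (2,3/2)
  (m₁,m₂)=(2,3/2): CG² = 4/9, CG = +√(4/9)   ← matches the target
  (m₁,m₂)=(1,5/2): CG² = 5/9, CG = −√(5/9)
Pairs with CG² = 4/9: (2,3/2): +√(4/9)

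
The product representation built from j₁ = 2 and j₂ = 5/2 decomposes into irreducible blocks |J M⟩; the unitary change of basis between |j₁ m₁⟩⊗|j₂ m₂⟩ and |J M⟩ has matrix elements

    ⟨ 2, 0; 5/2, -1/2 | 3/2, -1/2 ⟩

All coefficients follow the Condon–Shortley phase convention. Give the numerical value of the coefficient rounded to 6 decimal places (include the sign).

√[4·3!1!2!/7! · 2!2!2!3!1!2!] = √(32/35)
  +(−1)^1/∏(1,2,1,1,0,1)! = -1/2  (running -1/2)
  +(−1)^2/∏(2,1,0,0,1,2)! = 1/4  (running -1/4)
⟨..|..⟩ = √(32/35)·(-1/4) = -0.239046

-0.239046  (= −√(2/35))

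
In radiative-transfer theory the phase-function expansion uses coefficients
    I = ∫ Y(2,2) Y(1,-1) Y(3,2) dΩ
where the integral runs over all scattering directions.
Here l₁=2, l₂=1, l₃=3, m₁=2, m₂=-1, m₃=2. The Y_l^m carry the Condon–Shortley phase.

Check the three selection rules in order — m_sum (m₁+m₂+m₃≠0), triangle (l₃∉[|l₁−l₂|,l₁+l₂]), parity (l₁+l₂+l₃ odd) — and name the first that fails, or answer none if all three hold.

azimuthal sum: 2 − 1 + 2 = 3  ✗
1 ≤ 3 ≤ 3 (triangle on l)
L = 2 + 1 + 3 = 6 (even)

m_sum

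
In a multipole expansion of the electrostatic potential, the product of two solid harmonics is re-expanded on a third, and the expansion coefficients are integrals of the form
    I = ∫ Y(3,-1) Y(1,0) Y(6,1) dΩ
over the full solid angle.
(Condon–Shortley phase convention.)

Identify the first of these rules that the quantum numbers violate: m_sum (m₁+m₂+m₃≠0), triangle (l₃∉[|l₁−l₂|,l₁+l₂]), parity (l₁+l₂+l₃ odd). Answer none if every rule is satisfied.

Σmᵢ = 0  ✓
l₃∈[|l₁−l₂|,l₁+l₂]=[2,4] required, l₃=6 fails  ✗
Σlᵢ = 10 ⇒ even

triangle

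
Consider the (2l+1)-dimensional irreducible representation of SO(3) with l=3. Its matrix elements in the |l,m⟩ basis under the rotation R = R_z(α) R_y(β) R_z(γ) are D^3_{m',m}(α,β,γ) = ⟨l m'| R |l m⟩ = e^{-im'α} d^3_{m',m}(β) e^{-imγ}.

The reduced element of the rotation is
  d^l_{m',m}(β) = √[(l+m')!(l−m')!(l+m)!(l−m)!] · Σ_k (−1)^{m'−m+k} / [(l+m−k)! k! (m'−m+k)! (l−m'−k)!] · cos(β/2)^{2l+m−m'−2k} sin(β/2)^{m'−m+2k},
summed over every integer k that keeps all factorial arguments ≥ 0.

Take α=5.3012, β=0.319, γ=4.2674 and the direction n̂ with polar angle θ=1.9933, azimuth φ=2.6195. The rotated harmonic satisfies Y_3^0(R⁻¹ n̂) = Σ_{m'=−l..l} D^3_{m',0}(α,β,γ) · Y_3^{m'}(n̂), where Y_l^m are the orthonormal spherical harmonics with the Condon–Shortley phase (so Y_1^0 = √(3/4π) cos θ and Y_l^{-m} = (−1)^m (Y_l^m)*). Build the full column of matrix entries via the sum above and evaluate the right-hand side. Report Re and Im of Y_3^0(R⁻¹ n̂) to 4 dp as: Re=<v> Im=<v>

Re=0.2206 Im=0.0000

Need the full column D^3_{m',0} for m'=−3..3 at α=5.3012, β=0.3190, γ=4.2674.
cos(β/2)=0.987307, sin(β/2)=0.158825
d^3_{-3,0}: single k=3 term ⇒ +0.017243;  D = -0.016915-0.003352i
d^3_{-2,0}: k∈[2..3] ⇒ +0.131282 -0.003397 = +0.127884;  D = -0.048995-0.118127i
d^3_{-1,0}: k∈[1..3] ⇒ +0.516142 -0.040070 +0.000346 = +0.476417;  D = +0.264589-0.396189i
d^3_{0,0}: k∈[0..3] ⇒ +0.926217 -0.215718 +0.005582 -0.000016 = +0.716065;  D = +0.716065+0.000000i
d^3_{1,0}: k∈[0..2] ⇒ -0.516142 +0.040070 -0.000346 = -0.476417;  D = -0.264589-0.396189i
d^3_{2,0}: k∈[0..1] ⇒ +0.131282 -0.003397 = +0.127884;  D = -0.048995+0.118127i
d^3_{3,0}: single k=0 term ⇒ -0.017243;  D = +0.016915-0.003352i
Y_3^{m'}(θ=1.9933,φ=2.6195) and Σ D·Y over m':
  (-0.0169-0.0034i)·(-0.0014-0.3165i)  (-0.0490-0.1181i)·(-0.1752-0.3014i)  (+0.2646-0.3962i)·(+0.0407+0.0234i)  (+0.7161+0.0000i)·(+0.3304+0.0000i)  (-0.2646-0.3962i)·(-0.0407+0.0234i)  (-0.0490+0.1181i)·(-0.1752+0.3014i)  (+0.0169-0.0034i)·(+0.0014-0.3165i)
Y_3^0(R⁻¹ n̂) = +0.220591-0.000000i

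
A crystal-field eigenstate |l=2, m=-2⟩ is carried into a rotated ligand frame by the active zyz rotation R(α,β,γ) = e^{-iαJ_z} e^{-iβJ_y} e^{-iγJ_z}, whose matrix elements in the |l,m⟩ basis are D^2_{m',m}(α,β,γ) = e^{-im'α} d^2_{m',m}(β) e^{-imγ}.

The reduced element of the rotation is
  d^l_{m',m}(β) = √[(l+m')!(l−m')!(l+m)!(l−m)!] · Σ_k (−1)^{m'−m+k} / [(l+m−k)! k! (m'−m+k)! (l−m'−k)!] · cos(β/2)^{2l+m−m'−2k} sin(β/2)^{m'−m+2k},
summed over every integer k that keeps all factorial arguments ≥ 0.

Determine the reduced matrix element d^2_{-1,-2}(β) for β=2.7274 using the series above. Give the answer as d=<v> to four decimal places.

d^2_{-1,-2}(β=2.7274) via the finite sum:
With c≡cos(β/2)=0.205619 and s≡sin(β/2)=0.978632, N=[1·6·1·24]^{1/2}=12.000000
k: max(0,(-2)−(-1))=0 … min(2+(-2),2−(-1))=0
  k=0: (−1)^1·12.0000/(6)·0.2056^3·0.9786^1 = -0.017015
d^2_{-1,-2}(2.7274) = -0.017015

d=-0.0170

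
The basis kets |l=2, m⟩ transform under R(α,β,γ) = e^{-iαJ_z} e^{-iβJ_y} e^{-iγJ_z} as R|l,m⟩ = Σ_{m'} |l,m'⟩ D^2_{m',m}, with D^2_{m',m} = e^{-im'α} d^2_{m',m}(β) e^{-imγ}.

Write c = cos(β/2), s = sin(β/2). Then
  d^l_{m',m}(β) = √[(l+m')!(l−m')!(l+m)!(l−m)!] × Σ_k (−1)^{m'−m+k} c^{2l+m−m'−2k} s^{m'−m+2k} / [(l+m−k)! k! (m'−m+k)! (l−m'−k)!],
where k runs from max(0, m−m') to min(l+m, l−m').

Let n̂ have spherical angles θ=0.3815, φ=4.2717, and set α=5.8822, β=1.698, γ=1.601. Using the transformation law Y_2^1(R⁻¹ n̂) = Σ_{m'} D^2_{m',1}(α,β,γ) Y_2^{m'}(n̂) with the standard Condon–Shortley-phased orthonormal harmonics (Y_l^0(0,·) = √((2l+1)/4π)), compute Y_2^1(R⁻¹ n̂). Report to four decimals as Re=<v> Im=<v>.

Need the full column D^2_{m',1} for m'=−2..2 at α=5.8822, β=1.6980, γ=1.6010.
cos(β/2)=0.660734, sin(β/2)=0.750620
d^2_{-2,1}: single k=3 term ⇒ +0.558878;  D = -0.413233-0.376276i
d^2_{-1,1}: k∈[2..3] ⇒ +0.737930 -0.317454 = +0.420476;  D = -0.175738-0.381989i
d^2_{0,1}: k∈[1..2] ⇒ +0.530366 -0.684483 = -0.154117;  D = +0.004654+0.154047i
d^2_{1,1}: k∈[0..1] ⇒ +0.190593 -0.737930 = -0.547337;  D = -0.198324+0.510142i
d^2_{2,1}: single k=0 term ⇒ -0.433042;  D = -0.302005+0.310353i
Y_2^{m'}(θ=0.3815,φ=4.2717) and Σ D·Y over m':
  (-0.4132-0.3763i)·(-0.0341-0.0413i)  (-0.1757-0.3820i)·(-0.1139+0.2414i)  (+0.0047+0.1540i)·(+0.4996+0.0000i)  (-0.1983+0.5101i)·(+0.1139+0.2414i)  (-0.3020+0.3104i)·(-0.0341+0.0413i)
Y_2^1(R⁻¹ n̂) = -0.035197+0.095079i

Re=-0.0352 Im=0.0951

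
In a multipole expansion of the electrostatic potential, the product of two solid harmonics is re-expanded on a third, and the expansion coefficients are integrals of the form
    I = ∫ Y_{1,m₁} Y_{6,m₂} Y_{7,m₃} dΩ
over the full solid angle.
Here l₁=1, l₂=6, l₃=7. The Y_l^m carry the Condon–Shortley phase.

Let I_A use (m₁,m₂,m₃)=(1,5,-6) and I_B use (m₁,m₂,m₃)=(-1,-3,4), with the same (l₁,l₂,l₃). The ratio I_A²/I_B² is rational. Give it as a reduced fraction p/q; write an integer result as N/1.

78/55

Shared (l₁,l₂,l₃)=(1,6,7): N and (l;000)² cancel in I_A²/I_B².
A: Δ = 0!·2!·12!/15! = 1/1365; Racah Σ t=0..0: t=0:+1/79833600 = 1/79833600; ⇒ 3j(1 6 7; 1 5 -6)² = 2/35, sgn -1
B: Δ = 0!·2!·12!/15! = 1/1365; Racah Σ t=0..0: t=0:+1/4354560 = 1/4354560; ⇒ 3j(1 6 7; -1 -3 4)² = 11/273, sgn -1
I_A²/I_B² = (2/35)/(11/273) = 78/55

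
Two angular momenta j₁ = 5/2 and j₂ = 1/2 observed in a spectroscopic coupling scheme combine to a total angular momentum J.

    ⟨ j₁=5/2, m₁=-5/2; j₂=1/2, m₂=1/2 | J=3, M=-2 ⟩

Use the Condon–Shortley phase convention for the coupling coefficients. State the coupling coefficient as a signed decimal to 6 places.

+0.408248

triangle: 0!×5!×1!/7! = 120/5040
(j±m)!: 0!×5!×1!×0!×1!×5! = 14400
prefactor² = (2J+1)×Δ×N² = 2400
  k=0: +1/(0!×0!×5!×1!×0!×0!) = 1/120
Σ = 1/120  ⇒  CG² = 2400×(1/120)² = 1/6
CG = +√(1/6) = +0.408248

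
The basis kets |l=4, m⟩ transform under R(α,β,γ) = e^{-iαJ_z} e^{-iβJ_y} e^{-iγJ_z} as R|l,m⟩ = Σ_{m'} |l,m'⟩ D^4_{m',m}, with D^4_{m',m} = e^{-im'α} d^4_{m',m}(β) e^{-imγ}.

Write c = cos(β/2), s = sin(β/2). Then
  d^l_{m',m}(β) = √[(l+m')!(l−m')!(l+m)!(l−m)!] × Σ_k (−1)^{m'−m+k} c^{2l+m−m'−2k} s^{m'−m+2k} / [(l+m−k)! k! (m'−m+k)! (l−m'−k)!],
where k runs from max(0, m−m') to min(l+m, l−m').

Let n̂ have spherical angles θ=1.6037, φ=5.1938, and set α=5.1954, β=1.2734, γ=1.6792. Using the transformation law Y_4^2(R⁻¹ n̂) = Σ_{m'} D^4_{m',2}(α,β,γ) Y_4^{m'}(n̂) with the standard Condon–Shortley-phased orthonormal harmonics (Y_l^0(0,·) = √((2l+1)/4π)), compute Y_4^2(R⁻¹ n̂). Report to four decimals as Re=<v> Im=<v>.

Re=-0.1805 Im=0.0416

Need the full column D^4_{m',2} for m'=−4..4 at α=5.1954, β=1.2734, γ=1.6792.
cos(β/2)=0.804062, sin(β/2)=0.594545
d^4_{-4,2}: single k=6 term ⇒ +0.151101;  D = +0.021749-0.149528i
d^4_{-3,2}: k∈[5..6] ⇒ +0.433490 -0.079004 = +0.354486;  D = +0.334362-0.117739i
d^4_{-2,2}: k∈[4..6] ⇒ +0.783411 -0.342665 +0.015613 = +0.456358;  D = +0.334156+0.310809i
d^4_{-1,2}: k∈[3..5] ⇒ +0.998890 -0.819219 +0.089582 = +0.269254;  D = -0.070833+0.259770i
d^4_{0,2}: k∈[2..4] ⇒ +0.906210 -1.321260 +0.270901 = -0.144149;  D = +0.140774-0.031008i
d^4_{1,2}: k∈[1..3] ⇒ +0.548086 -1.498336 +0.546146 = -0.404104;  D = +0.260275+0.309123i
d^4_{2,2}: k∈[0..2] ⇒ +0.174710 -1.146275 +0.783411 = -0.188155;  D = -0.071180+0.174171i
d^4_{3,2}: k∈[0..1] ⇒ -0.483366 +0.792845 = +0.309479;  D = +0.308082-0.029370i
d^4_{4,2}: single k=0 term ⇒ +0.505460;  D = +0.276181+0.423336i
Y_4^{m'}(θ=1.6037,φ=5.1938) and Σ D·Y over m':
  (+0.0217-0.1495i)·(-0.1534-0.4141i)  (+0.3344-0.1177i)·(+0.0408+0.0052i)  (+0.3342+0.3108i)·(+0.1894-0.2722i)  (-0.0708+0.2598i)·(+0.0216+0.0413i)  (+0.1408-0.0310i)·(+0.3139+0.0000i)  (+0.2603+0.3091i)·(-0.0216+0.0413i)  (-0.0712+0.1742i)·(+0.1894+0.2722i)  (+0.3081-0.0294i)·(-0.0408+0.0052i)  (+0.2762+0.4233i)·(-0.1534+0.4141i)
Y_4^2(R⁻¹ n̂) = -0.180483+0.041625i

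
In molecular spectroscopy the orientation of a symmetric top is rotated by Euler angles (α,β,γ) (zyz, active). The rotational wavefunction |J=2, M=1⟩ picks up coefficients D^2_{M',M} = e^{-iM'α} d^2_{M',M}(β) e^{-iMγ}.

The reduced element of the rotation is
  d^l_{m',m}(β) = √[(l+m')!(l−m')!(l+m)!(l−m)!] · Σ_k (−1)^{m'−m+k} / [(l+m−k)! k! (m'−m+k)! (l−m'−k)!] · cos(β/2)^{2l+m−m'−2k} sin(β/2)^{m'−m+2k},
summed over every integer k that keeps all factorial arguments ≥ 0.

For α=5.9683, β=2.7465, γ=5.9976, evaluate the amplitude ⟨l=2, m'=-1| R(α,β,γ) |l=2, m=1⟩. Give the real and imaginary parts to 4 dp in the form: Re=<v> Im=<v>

Re=-0.8130 Im=0.0238

First d^2_{-1,1}(β=2.7465), then the phase factors e^{-i(-1)α} and e^{-i(1)γ}:
With c≡cos(β/2)=0.196264 and s≡sin(β/2)=0.980551, N=[1·6·6·1]^{1/2}=6.000000
k: max(0,(1)−(-1))=2 … min(2+(1),2−(-1))=3
  k=2: (−1)^0·6.0000/(2)·0.1963^2·0.9806^2 = +0.111107
  k=3: (−1)^1·6.0000/(6)·0.1963^0·0.9806^4 = -0.924445
d^2_{-1,1}(2.7465) = +0.111107 -0.924445 = -0.813337
Attach z-rotation phases: D = e^{-i(-1)(5.9683)}·(-0.813337)·e^{-i(1)(5.9976)} = -0.812988+0.023827i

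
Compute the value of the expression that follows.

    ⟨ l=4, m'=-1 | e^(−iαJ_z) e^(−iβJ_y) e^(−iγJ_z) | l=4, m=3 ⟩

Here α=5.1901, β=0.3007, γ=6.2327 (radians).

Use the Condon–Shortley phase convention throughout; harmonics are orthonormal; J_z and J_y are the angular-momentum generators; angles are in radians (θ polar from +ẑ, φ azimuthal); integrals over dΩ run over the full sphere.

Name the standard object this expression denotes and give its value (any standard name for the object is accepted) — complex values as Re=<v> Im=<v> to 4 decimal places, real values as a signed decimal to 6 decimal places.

This is a Wigner D-matrix element — the rotation-matrix element ⟨l m'| R(α,β,γ) |l m⟩ in the angular-momentum basis.
D^4_{-1,3}(5.1901,0.3007,6.2327) = e^{-i·-1·5.1901}·d^4_{-1,3}(0.3007)·e^{-i·3·6.2327}. Compute d first:
c=cos(0.300700/2)=0.988719, s=sin(0.300700/2)=0.149784; N=√[6·120·5040·1]=1904.940944
Admissible k: 4..5 (factorial args all ≥0)
  k=4: (−1)^0·1904.9409/(144)·0.9887^4·0.1498^4 = +0.006363
  k=5: (−1)^1·1904.9409/(240)·0.9887^2·0.1498^6 = -0.000088
d^4_{-1,3}(0.3007) = +0.006363 -0.000088 = +0.006276
D = (+0.459748-0.888050i)·(+0.006276)·(+0.988552+0.150878i) = +0.003693-0.005074i

Wigner D-matrix element, Re=0.0037 Im=-0.0051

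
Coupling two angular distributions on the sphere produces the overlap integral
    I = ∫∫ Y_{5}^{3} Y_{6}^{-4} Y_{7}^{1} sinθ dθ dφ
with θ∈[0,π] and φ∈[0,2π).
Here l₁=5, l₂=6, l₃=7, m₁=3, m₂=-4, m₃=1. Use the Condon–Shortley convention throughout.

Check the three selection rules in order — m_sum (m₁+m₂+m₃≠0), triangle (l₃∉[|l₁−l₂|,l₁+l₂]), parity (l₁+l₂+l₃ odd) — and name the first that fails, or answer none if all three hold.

none

azimuthal sum: 3 − 4 + 1 = 0  ✓
1 ≤ 7 ≤ 11 (triangle on l)  ✓
L = 5 + 6 + 7 = 18 (even)  ✓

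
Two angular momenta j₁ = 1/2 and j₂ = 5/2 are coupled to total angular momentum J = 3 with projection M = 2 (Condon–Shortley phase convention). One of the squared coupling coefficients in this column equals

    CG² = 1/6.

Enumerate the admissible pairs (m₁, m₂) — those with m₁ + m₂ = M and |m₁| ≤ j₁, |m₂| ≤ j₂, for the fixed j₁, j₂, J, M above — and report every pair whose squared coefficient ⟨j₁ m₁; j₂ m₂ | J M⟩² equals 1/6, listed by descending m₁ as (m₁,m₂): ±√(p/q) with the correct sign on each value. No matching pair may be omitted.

Admissible pairs with m₁+m₂ = M = 2: (-1/2,5/2), (1/2,3/2)
  (m₁,m₂)=(1/2,3/2): CG² = 5/6, CG = +√(5/6)
  (m₁,m₂)=(-1/2,5/2): CG² = 1/6, CG = +√(1/6)   ← matches the target
Pairs with CG² = 1/6: (-1/2,5/2): +√(1/6)

(-1/2,5/2): +√(1/6)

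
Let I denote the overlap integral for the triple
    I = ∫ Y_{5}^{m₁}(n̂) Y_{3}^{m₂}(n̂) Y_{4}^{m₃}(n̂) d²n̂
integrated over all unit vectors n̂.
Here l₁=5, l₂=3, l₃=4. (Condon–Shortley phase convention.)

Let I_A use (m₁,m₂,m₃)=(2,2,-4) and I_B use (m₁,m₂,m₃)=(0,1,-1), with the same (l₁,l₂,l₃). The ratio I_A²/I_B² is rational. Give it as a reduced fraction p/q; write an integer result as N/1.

392/3

Same 5,3,4: normalisation and zero-m 3j drop out of the ratio.
A: Δ: 4! 6! 2! / 13! → 1/180180; sum: t=3:−1/8640 = -1/8640; 3j²(5 3 4; 2 2 -4) = Δ·Π!·Σ² = 14/1287  (sign -1)
B: Δ: 4! 6! 2! / 13! → 1/180180; sum: t=2:+1/288 t=3:−1/288 t=4:+1/5760 = 1/5760; 3j²(5 3 4; 0 1 -1) = Δ·Π!·Σ² = 1/12012  (sign -1)
I_A²/I_B² = (14/1287)/(1/12012) = 392/3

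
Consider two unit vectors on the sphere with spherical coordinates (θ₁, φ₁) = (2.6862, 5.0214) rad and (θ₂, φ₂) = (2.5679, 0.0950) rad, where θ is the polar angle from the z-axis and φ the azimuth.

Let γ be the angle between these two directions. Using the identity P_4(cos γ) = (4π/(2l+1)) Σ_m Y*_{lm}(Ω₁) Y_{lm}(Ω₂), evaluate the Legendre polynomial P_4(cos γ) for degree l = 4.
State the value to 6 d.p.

Summing Y*_{l m}(θ₁,φ₁)·Y_{l m}(θ₂,φ₂) over m ∈ [−4, 4]; prefactor 4π/(2·4+1) = 1.396263:
  term(m=-4) = (0.000417, 0.000480)   from Y*(Ω₁)=(0.005440, 0.015640), Y(Ω₂)=(0.035658, -0.014242)
  term(m=-3) = (-0.009625, 0.012873)   from Y*(Ω₁)=(0.076493, -0.057401), Y(Ω₂)=(-0.161290, 0.047254)
  term(m=-2) = (-0.106137, -0.048423)   from Y*(Ω₁)=(-0.245026, -0.174195), Y(Ω₂)=(0.381066, -0.073287)
  term(m=-1) = (0.043889, -0.201936)   from Y*(Ω₁)=(-0.150366, 0.471017), Y(Ω₂)=(-0.416067, 0.039646)
  term(m=+0) = (-0.013119, 0.000000)   from Y*(Ω₁)=(0.166310, -0.000000), Y(Ω₂)=(-0.078882, 0.000000)
  term(m=+1) = (0.043889, 0.201936)   from Y*(Ω₁)=(0.150366, 0.471017), Y(Ω₂)=(0.416067, 0.039646)
  term(m=+2) = (-0.106137, 0.048423)   from Y*(Ω₁)=(-0.245026, 0.174195), Y(Ω₂)=(0.381066, 0.073287)
  term(m=+3) = (-0.009625, -0.012873)   from Y*(Ω₁)=(-0.076493, -0.057401), Y(Ω₂)=(0.161290, 0.047254)
  term(m=+4) = (0.000417, -0.000480)   from Y*(Ω₁)=(0.005440, -0.015640), Y(Ω₂)=(0.035658, 0.014242)
Total Σ_m = (-0.156033, -0.000000). Multiply by 1.396263: (-0.217863, -0.000000). P_4(cos γ) = -0.217863

-0.217863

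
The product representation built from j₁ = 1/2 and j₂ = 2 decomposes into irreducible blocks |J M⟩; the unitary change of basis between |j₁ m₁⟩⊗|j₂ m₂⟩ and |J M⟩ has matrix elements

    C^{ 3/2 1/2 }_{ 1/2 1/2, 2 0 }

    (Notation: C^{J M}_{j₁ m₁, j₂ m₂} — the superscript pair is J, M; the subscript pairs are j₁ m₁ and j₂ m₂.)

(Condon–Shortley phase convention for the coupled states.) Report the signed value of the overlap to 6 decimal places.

√[4·1!0!3!/5! · 1!0!2!2!2!1!] = √(8/5)
  +(−1)^0/∏(0,1,0,2,0,1)! = 1/2  (running 1/2)
⟨..|..⟩ = √(8/5)·(1/2) = +0.632456

+√(2/5) ≈ +0.632456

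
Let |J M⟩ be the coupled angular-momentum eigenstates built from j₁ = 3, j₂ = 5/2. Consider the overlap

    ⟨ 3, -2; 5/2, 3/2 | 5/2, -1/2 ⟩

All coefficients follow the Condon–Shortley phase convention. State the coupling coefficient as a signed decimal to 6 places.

-0.267261  (= −√(1/14))

√[6·3!3!2!/9! · 1!5!4!1!2!3!] = √(288/7)
  +(−1)^2/∏(2,1,3,2,0,0)! = 1/24  (running 1/24)
  +(−1)^3/∏(3,0,2,1,1,1)! = -1/12  (running -1/24)
⟨..|..⟩ = √(288/7)·(-1/24) = -0.267261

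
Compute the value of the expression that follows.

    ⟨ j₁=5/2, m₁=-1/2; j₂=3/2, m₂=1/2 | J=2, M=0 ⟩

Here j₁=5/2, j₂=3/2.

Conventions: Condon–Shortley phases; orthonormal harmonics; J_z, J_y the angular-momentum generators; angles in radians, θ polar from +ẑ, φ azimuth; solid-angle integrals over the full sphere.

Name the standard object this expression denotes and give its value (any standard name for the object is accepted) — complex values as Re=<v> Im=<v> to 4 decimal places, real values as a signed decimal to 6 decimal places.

Clebsch–Gordan coefficient, −√(1/14) ≈ -0.267261

This is a Clebsch–Gordan (vector-coupling) coefficient.
j₁+j₂−J=2  J+j₁−j₂=3  J−j₁+j₂=1  j₁+j₂+J+1=7
(j₁±m₁, j₂±m₂, J±M) = (2,3,2,1,2,2)
P² = 8/7
sum k=1..2:
  [1] −1/2 = -1/2
  [2] +1/4 = 1/4
S = -1/4
C² = P²·S² = 1/14 ; C = -0.267261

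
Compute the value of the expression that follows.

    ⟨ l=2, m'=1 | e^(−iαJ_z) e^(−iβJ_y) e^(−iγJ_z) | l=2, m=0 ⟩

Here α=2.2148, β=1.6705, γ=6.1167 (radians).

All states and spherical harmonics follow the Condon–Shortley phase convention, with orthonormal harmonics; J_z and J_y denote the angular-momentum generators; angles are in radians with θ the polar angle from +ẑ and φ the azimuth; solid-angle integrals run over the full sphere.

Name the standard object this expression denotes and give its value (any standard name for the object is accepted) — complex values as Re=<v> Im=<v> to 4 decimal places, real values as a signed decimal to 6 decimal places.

This is a Wigner D-matrix element — the rotation-matrix element ⟨l m'| R(α,β,γ) |l m⟩ in the angular-momentum basis.
First d^2_{1,0}(β=1.6705), then the phase factors e^{-i(1)α} and e^{-i(0)γ}:
Half-angle: c=0.670992, s=0.741464. N=√(6·1·2·2)=4.898979
k∈{0,1} keeps every argument non-negative
  k=0: (−1)^1·4.8990/(2)·0.6710^3·0.7415^1 = -0.548679
  k=1: (−1)^2·4.8990/(2)·0.6710^1·0.7415^3 = +0.669983
d^2_{1,0}(1.6705) = -0.548679 +0.669983 = +0.121304
D = (-0.600402-0.799698i)·(+0.121304)·(+1.000000+0.000000i) = -0.072831-0.097007i

Wigner D-matrix element, Re=-0.0728 Im=-0.0970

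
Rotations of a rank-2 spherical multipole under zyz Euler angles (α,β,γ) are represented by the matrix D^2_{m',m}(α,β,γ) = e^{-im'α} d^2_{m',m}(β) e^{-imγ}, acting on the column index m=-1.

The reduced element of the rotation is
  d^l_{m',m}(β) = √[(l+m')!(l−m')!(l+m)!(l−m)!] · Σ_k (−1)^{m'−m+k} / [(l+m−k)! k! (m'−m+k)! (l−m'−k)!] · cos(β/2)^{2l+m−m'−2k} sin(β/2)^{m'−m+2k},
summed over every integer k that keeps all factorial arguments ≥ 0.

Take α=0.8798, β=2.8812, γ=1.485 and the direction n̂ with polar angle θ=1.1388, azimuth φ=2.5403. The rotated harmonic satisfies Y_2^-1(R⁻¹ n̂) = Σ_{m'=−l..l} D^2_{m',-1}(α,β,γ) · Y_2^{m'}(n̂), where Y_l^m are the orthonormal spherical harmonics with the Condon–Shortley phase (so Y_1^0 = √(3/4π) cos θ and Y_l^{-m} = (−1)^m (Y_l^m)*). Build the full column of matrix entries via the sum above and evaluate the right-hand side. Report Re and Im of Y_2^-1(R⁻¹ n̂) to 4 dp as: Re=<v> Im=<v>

Need the full column D^2_{m',-1} for m'=−2..2 at α=0.8798, β=2.8812, γ=1.4850.
cos(β/2)=0.129829, sin(β/2)=0.991536
d^2_{-2,-1}: single k=1 term ⇒ +0.004340;  D = -0.004317-0.000446i
d^2_{-1,-1}: k∈[0..1] ⇒ +0.000284 -0.049714 = -0.049430;  D = +0.035252-0.034650i
d^2_{0,-1}: k∈[0..1] ⇒ -0.005315 +0.310008 = +0.304693;  D = +0.026109+0.303572i
d^2_{1,-1}: k∈[0..1] ⇒ +0.049714 -0.966573 = -0.916859;  D = -0.754014-0.521625i
d^2_{2,-1}: single k=0 term ⇒ -0.253120;  D = -0.243637+0.068637i
Y_2^{m'}(θ=1.1388,φ=2.5403) and Σ D·Y over m':
  (-0.0043-0.0004i)·(+0.1147+0.2972i)  (+0.0353-0.0347i)·(-0.2422-0.1662i)  (+0.0261+0.3036i)·(-0.1495+0.0000i)  (-0.7540-0.5216i)·(+0.2422-0.1662i)  (-0.2436+0.0686i)·(+0.1147-0.2972i)
Y_2^-1(R⁻¹ n̂) = -0.295415+0.035037i

Re=-0.2954 Im=0.0350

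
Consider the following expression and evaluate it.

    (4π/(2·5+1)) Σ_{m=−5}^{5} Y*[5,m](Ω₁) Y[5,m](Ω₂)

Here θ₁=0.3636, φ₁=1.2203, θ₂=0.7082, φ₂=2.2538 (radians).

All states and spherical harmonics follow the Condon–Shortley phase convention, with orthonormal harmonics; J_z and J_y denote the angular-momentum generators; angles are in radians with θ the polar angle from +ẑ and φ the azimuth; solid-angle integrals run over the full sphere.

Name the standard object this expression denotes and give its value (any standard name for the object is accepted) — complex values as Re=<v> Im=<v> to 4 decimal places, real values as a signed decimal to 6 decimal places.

This sum is the spherical-harmonic addition theorem: it equals the Legendre polynomial P_l(cos γ) of the angle γ between the two directions.
Term-by-term m-sum for l=5 (normalisation 4π/11 = 1.142397):
  [-5]  conj(Y_{5,-5})(Ω₁) = 0.00260 - 0.00048j ; Y_{5,-5}(Ω₂) = 0.01459 + 0.05204j ; Δ = 0.00006 + 0.00013j
  [-4]  conj(Y_{5,-4})(Ω₁) = 0.00369 - 0.02163j ; Y_{5,-4}(Ω₂) = -0.18306 - 0.07947j ; Δ = -0.00239 + 0.00367j
  [-3]  conj(Y_{5,-3})(Ω₁) = -0.09270 - 0.05299j ; Y_{5,-3}(Ω₂) = 0.35435 - 0.18367j ; Δ = -0.04258 - 0.00175j
  [-2]  conj(Y_{5,-2})(Ω₁) = -0.24811 + 0.20940j ; Y_{5,-2}(Ω₂) = -0.08093 + 0.38964j ; Δ = -0.06151 - 0.11362j
  [-1]  conj(Y_{5,-1})(Ω₁) = 0.18752 + 0.51291j ; Y_{5,-1}(Ω₂) = 0.01152 + 0.01416j ; Δ = -0.00510 + 0.00856j
  [+0]  conj(Y_{5,0})(Ω₁) = 0.21040 + 0.00000j ; Y_{5,0}(Ω₂) = -0.39224 + 0.00000j ; Δ = -0.08253 + 0.00000j
  [+1]  conj(Y_{5,1})(Ω₁) = -0.18752 + 0.51291j ; Y_{5,1}(Ω₂) = -0.01152 + 0.01416j ; Δ = -0.00510 - 0.00856j
  [+2]  conj(Y_{5,2})(Ω₁) = -0.24811 - 0.20940j ; Y_{5,2}(Ω₂) = -0.08093 - 0.38964j ; Δ = -0.06151 + 0.11362j
  [+3]  conj(Y_{5,3})(Ω₁) = 0.09270 - 0.05299j ; Y_{5,3}(Ω₂) = -0.35435 - 0.18367j ; Δ = -0.04258 + 0.00175j
  [+4]  conj(Y_{5,4})(Ω₁) = 0.00369 + 0.02163j ; Y_{5,4}(Ω₂) = -0.18306 + 0.07947j ; Δ = -0.00239 - 0.00367j
  [+5]  conj(Y_{5,5})(Ω₁) = -0.00260 - 0.00048j ; Y_{5,5}(Ω₂) = -0.01459 + 0.05204j ; Δ = 0.00006 - 0.00013j
Σ over m = -0.30558 + 0.00000j; ×(4π/11) → -0.34909 + 0.00000j. Real part: -0.349092

Legendre polynomial (addition theorem), -0.349092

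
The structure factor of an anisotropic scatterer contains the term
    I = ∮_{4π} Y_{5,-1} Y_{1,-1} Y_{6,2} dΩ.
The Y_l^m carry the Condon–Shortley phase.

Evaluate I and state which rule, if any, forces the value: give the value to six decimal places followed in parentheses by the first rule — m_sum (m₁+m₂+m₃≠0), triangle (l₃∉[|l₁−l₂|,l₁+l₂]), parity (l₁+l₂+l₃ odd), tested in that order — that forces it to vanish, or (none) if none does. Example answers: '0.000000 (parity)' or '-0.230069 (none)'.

0.216205 (none)

Rules hold: Σm=0, L=12 even, 4≤6≤6.
N = 11·3·13 = 429
Δ = 0!·10!·2!/13! = 1/858
Racah Σ t=0..0: t=0:+1/14400 = 1/14400
⇒ 3j(5 1 6; 0 0 0)² = 6/143, sgn +1
Racah Σ t=0..0: t=0:+1/34560 = 1/34560
⇒ 3j(5 1 6; -1 -1 2)² = 14/429, sgn +1
4πI² = N·(3j₀)²·(3jₘ)² = 84/143
I = +1·√(0.587413/4π) = 0.21620548
No selection rule forces the value: the integral is nonzero (none).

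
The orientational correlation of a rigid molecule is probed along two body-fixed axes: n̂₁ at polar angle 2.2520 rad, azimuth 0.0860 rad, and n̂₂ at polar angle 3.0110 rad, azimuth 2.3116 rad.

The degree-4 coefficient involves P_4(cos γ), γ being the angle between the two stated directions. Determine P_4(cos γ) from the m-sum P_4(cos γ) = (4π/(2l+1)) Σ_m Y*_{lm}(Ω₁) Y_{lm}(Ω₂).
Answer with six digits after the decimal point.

-0.373817

Term-by-term m-sum for l=4 (normalisation 4π/9 = 1.396263):
  m=-4: Y*=0.15170 + 0.05435j  Y=-0.00013 - 0.00002j  product -0.00002 - 0.00001j
  m=-3: Y*=-0.35726 - 0.09427j  Y=-0.00218 + 0.00166j  product 0.00094 - 0.00039j
  m=-2: Y*=0.35320 + 0.06136j  Y=-0.00297 + 0.03323j  product -0.00309 + 0.01155j
  m=-1: Y*=0.05167 + 0.00445j  Y=0.16000 + 0.17494j  product 0.00749 + 0.00975j
  m=+0: Y*=-0.35890 + 0.00000j  Y=0.77559 + 0.00000j  product -0.27836 + 0.00000j
  m=+1: Y*=-0.05167 + 0.00445j  Y=-0.16000 + 0.17494j  product 0.00749 - 0.00975j
  m=+2: Y*=0.35320 - 0.06136j  Y=-0.00297 - 0.03323j  product -0.00309 - 0.01155j
  m=+3: Y*=0.35726 - 0.09427j  Y=0.00218 + 0.00166j  product 0.00094 + 0.00039j
  m=+4: Y*=0.15170 - 0.05435j  Y=-0.00013 + 0.00002j  product -0.00002 + 0.00001j
Total Σ_m = -0.26773 - 0.00000j. Multiply by 1.396263: -0.37382 - 0.00000j. P_4(cos γ) = -0.373817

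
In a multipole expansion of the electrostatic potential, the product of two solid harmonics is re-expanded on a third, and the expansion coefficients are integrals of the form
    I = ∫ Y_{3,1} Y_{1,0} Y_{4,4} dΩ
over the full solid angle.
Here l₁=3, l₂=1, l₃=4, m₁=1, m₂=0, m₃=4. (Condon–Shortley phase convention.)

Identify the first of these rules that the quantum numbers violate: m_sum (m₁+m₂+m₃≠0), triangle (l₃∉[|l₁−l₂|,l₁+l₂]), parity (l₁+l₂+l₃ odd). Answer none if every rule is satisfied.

m₁+m₂+m₃ = 1 + 0 + 4 = 5  ✗
triangle: |3−1|=2 ≤ l₃=4 ≤ 3+1=4
parity: l₁+l₂+l₃ = 8 is even

m_sum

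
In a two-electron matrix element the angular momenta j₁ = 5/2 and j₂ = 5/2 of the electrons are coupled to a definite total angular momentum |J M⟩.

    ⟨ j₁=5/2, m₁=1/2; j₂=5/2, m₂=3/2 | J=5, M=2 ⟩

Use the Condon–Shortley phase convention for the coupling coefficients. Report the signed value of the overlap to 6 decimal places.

j₁+j₂−J=0  J+j₁−j₂=5  J−j₁+j₂=5  j₁+j₂+J+1=11
(j₁±m₁, j₂±m₂, J±M) = (3,2,4,1,7,3)
P² = 34560
sum k=0..0:
  [0] +1/288 = 1/288
S = 1/288
C² = P²·S² = 5/12 ; C = +0.645497

+√(5/12) ≈ +0.645497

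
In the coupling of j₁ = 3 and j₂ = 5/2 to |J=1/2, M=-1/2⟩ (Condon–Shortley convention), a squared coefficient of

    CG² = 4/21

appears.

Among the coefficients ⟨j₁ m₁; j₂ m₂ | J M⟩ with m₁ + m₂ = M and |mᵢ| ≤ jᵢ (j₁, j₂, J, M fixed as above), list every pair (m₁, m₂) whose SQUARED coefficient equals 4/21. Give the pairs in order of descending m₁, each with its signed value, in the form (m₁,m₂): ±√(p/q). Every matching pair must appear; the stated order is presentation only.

Admissible pairs with m₁+m₂ = M = -1/2: (-3,5/2), (-2,3/2), (-1,1/2), (0,-1/2), (1,-3/2), (2,-5/2)
  (m₁,m₂)=(2,-5/2): CG² = 1/21, CG = +√(1/21)
  (m₁,m₂)=(1,-3/2): CG² = 2/21, CG = −√(2/21)
  (m₁,m₂)=(0,-1/2): CG² = 1/7, CG = +√(1/7)
  (m₁,m₂)=(-1,1/2): CG² = 4/21, CG = −√(4/21)   ← matches the target
  (m₁,m₂)=(-2,3/2): CG² = 5/21, CG = +√(5/21)
  (m₁,m₂)=(-3,5/2): CG² = 2/7, CG = −√(2/7)
Pairs with CG² = 4/21: (-1,1/2): −√(4/21)

(-1,1/2): −√(4/21)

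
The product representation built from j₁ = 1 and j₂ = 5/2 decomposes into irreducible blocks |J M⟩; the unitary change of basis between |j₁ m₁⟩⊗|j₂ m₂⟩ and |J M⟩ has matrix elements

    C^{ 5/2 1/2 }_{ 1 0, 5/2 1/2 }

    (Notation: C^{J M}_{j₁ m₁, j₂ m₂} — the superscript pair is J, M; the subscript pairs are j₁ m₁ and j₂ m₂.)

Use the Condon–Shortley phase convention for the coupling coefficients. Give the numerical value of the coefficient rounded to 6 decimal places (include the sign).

-0.169031

triangle: 1!×1!×4!/7! = 24/5040
(j±m)!: 1!×1!×3!×2!×3!×2! = 144
prefactor² = (2J+1)×Δ×N² = 144/35
  k=0: +1/(0!×1!×1!×3!×0!×1!) = 1/6
  k=1: −1/(1!×0!×0!×2!×1!×2!) = -1/4
Σ = -1/12  ⇒  CG² = 144/35×(-1/12)² = 1/35
CG = −√(1/35) = -0.169031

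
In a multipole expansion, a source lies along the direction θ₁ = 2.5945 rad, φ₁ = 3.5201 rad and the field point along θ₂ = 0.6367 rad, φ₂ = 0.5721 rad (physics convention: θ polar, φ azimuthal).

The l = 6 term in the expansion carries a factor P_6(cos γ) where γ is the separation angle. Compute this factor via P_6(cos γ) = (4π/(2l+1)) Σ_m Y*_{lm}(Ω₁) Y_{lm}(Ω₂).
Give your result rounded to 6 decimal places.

0.804284

Term-by-term m-sum for l=6 (normalisation 4π/13 = 0.966644):
  [-6]  conj(Y_{6,-6})(Ω₁) = -0.00617 + 0.00732j ; Y_{6,-6}(Ω₂) = -0.02044 + 0.00612j ; Δ = 0.00008 - 0.00019j
  [-5]  conj(Y_{6,-5})(Ω₁) = -0.01722 + 0.05165j ; Y_{6,-5}(Ω₂) = -0.09604 - 0.02773j ; Δ = 0.00309 - 0.00448j
  [-4]  conj(Y_{6,-4})(Ω₁) = 0.01041 + 0.18321j ; Y_{6,-4}(Ω₂) = -0.17916 - 0.20527j ; Δ = 0.03574 - 0.03496j
  [-3]  conj(Y_{6,-3})(Ω₁) = 0.16588 + 0.35671j ; Y_{6,-3}(Ω₂) = -0.06562 - 0.44781j ; Δ = 0.14885 - 0.09769j
  [-2]  conj(Y_{6,-2})(Ω₁) = 0.34770 + 0.32850j ; Y_{6,-2}(Ω₂) = 0.15035 - 0.33080j ; Δ = 0.16094 - 0.06563j
  [-1]  conj(Y_{6,-1})(Ω₁) = 0.11472 + 0.04562j ; Y_{6,-1}(Ω₂) = -0.09969 + 0.06419j ; Δ = -0.01437 + 0.00282j
  [+0]  conj(Y_{6,0})(Ω₁) = -0.40426 + 0.00000j ; Y_{6,0}(Ω₂) = -0.40409 + 0.00000j ; Δ = 0.16336 + 0.00000j
  [+1]  conj(Y_{6,1})(Ω₁) = -0.11472 + 0.04562j ; Y_{6,1}(Ω₂) = 0.09969 + 0.06419j ; Δ = -0.01437 - 0.00282j
  [+2]  conj(Y_{6,2})(Ω₁) = 0.34770 - 0.32850j ; Y_{6,2}(Ω₂) = 0.15035 + 0.33080j ; Δ = 0.16094 + 0.06563j
  [+3]  conj(Y_{6,3})(Ω₁) = -0.16588 + 0.35671j ; Y_{6,3}(Ω₂) = 0.06562 - 0.44781j ; Δ = 0.14885 + 0.09769j
  [+4]  conj(Y_{6,4})(Ω₁) = 0.01041 - 0.18321j ; Y_{6,4}(Ω₂) = -0.17916 + 0.20527j ; Δ = 0.03574 + 0.03496j
  [+5]  conj(Y_{6,5})(Ω₁) = 0.01722 + 0.05165j ; Y_{6,5}(Ω₂) = 0.09604 - 0.02773j ; Δ = 0.00309 + 0.00448j
  [+6]  conj(Y_{6,6})(Ω₁) = -0.00617 - 0.00732j ; Y_{6,6}(Ω₂) = -0.02044 - 0.00612j ; Δ = 0.00008 + 0.00019j
Total Σ_m = 0.83204 - 0.00000j. Multiply by 0.966644: 0.80428 - 0.00000j. P_6(cos γ) = 0.804284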